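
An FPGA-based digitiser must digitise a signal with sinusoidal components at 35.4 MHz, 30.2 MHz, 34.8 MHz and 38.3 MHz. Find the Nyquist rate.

76.6 MHz

Highest-frequency component: 38.3 MHz.
Nyquist rate = 2 × 38.3 MHz = 76.6 MHz.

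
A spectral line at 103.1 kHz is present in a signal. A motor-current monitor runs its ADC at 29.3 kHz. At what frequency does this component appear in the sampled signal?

14.1 kHz

103.1 kHz mod fs = 15.2 kHz.
15.2 kHz > fs/2 = 14.65 kHz, folds to fs − 15.2 kHz = 14.1 kHz.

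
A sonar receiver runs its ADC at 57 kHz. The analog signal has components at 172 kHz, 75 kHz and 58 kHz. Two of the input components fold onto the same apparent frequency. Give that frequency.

fs/2 = 28.5 kHz.
172 kHz mod fs = 1 kHz.
1 kHz ≤ fs/2 = 28.5 kHz, appears at 1 kHz.
75 kHz mod fs = 18 kHz.
18 kHz ≤ fs/2 = 28.5 kHz, appears at 18 kHz.
58 kHz mod fs = 1 kHz.
1 kHz ≤ fs/2 = 28.5 kHz, appears at 1 kHz.
58 kHz and 172 kHz both map to 1 kHz.

1 kHz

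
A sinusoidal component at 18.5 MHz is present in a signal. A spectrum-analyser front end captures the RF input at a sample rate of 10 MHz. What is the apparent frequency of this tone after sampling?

1.5 MHz

18.5 MHz mod fs = 8.5 MHz.
8.5 MHz > fs/2 = 5 MHz, folds to fs − 8.5 MHz = 1.5 MHz.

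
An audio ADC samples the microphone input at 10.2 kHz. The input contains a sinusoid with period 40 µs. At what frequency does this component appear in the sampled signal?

4.6 kHz

T = 40 µs → f = 1/T = 25 kHz.
25 kHz mod fs = 4.6 kHz.
4.6 kHz ≤ fs/2 = 5.1 kHz, appears at 4.6 kHz.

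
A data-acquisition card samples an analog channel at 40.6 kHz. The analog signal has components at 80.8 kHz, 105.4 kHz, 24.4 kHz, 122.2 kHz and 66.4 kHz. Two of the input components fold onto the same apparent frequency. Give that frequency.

fs/2 = 20.3 kHz.
80.8 kHz mod fs = 40.2 kHz.
40.2 kHz > fs/2 = 20.3 kHz, folds to fs − 40.2 kHz = 0.4 kHz.
105.4 kHz mod fs = 24.2 kHz.
24.2 kHz > fs/2 = 20.3 kHz, folds to fs − 24.2 kHz = 16.4 kHz.
24.4 kHz > fs/2 = 20.3 kHz, folds to fs − 24.4 kHz = 16.2 kHz.
122.2 kHz mod fs = 0.4 kHz.
0.4 kHz ≤ fs/2 = 20.3 kHz, appears at 0.4 kHz.
66.4 kHz mod fs = 25.8 kHz.
25.8 kHz > fs/2 = 20.3 kHz, folds to fs − 25.8 kHz = 14.8 kHz.
80.8 kHz and 122.2 kHz both map to 0.4 kHz.

0.4 kHz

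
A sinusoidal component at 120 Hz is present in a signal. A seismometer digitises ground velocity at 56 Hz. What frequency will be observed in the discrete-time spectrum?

120 Hz mod fs = 8 Hz.
8 Hz ≤ fs/2 = 28 Hz, appears at 8 Hz.

8 Hz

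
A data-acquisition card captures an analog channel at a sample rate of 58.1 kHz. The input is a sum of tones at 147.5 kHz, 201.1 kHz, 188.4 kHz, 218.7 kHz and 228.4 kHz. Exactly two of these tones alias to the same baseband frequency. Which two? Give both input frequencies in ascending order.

147.5 kHz, 201.1 kHz

fs/2 = 29.05 kHz.
147.5 kHz mod fs = 31.3 kHz.
31.3 kHz > fs/2 = 29.05 kHz, folds to fs − 31.3 kHz = 26.8 kHz.
201.1 kHz mod fs = 26.8 kHz.
26.8 kHz ≤ fs/2 = 29.05 kHz, appears at 26.8 kHz.
188.4 kHz mod fs = 14.1 kHz.
14.1 kHz ≤ fs/2 = 29.05 kHz, appears at 14.1 kHz.
218.7 kHz mod fs = 44.4 kHz.
44.4 kHz > fs/2 = 29.05 kHz, folds to fs − 44.4 kHz = 13.7 kHz.
228.4 kHz mod fs = 54.1 kHz.
54.1 kHz > fs/2 = 29.05 kHz, folds to fs − 54.1 kHz = 4 kHz.
147.5 kHz and 201.1 kHz both map to 26.8 kHz.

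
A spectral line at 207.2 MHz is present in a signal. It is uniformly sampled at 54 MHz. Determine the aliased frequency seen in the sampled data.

8.8 MHz

207.2 MHz mod fs = 45.2 MHz.
45.2 MHz > fs/2 = 27 MHz, folds to fs − 45.2 MHz = 8.8 MHz.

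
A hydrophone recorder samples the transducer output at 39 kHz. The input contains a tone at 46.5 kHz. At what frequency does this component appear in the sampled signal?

46.5 kHz mod fs = 7.5 kHz.
7.5 kHz ≤ fs/2 = 19.5 kHz, appears at 7.5 kHz.

7.5 kHz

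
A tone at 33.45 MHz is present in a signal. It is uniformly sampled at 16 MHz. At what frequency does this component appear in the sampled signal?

33.45 MHz mod fs = 1.45 MHz.
1.45 MHz ≤ fs/2 = 8 MHz, appears at 1.45 MHz.

1.45 MHz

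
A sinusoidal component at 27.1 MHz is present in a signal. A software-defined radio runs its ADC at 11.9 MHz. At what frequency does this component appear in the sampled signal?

3.3 MHz

27.1 MHz mod fs = 3.3 MHz.
3.3 MHz ≤ fs/2 = 5.95 MHz, appears at 3.3 MHz.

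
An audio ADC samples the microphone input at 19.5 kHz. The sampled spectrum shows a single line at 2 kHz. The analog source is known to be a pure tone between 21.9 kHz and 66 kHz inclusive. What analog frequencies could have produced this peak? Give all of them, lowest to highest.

37 kHz, 41 kHz, 56.5 kHz, 60.5 kHz

Frequencies that alias to 2 kHz are k·fs ± 2 kHz for integer k ≥ 0.
k=0: 2 kHz.
k=1: 17.5 kHz, 21.5 kHz.
k=2: 37 kHz, 41 kHz.
k=3: 56.5 kHz, 60.5 kHz.
k=4: 76 kHz, 80 kHz.
Within [21.9 kHz, 66 kHz]: 37 kHz, 41 kHz, 56.5 kHz, 60.5 kHz.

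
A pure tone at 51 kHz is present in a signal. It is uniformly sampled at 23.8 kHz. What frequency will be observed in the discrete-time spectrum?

51 kHz mod fs = 3.4 kHz.
3.4 kHz ≤ fs/2 = 11.9 kHz, appears at 3.4 kHz.

3.4 kHz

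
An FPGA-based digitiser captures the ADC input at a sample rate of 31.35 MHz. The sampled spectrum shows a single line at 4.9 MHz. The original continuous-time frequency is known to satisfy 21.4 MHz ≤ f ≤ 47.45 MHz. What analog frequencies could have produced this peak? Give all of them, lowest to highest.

Frequencies that alias to 4.9 MHz are k·fs ± 4.9 MHz for integer k ≥ 0.
k=0: 4.9 MHz.
k=1: 26.45 MHz, 36.25 MHz.
k=2: 57.8 MHz, 67.6 MHz.
Within [21.4 MHz, 47.45 MHz]: 26.45 MHz, 36.25 MHz.

26.45 MHz, 36.25 MHz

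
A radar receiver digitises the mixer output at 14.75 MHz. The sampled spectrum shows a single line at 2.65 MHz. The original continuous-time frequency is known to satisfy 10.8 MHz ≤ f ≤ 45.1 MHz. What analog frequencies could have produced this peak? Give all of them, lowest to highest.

Frequencies that alias to 2.65 MHz are k·fs ± 2.65 MHz for integer k ≥ 0.
k=0: 2.65 MHz.
k=1: 12.1 MHz, 17.4 MHz.
k=2: 26.85 MHz, 32.15 MHz.
k=3: 41.6 MHz, 46.9 MHz.
k=4: 56.35 MHz, 61.65 MHz.
Within [10.8 MHz, 45.1 MHz]: 12.1 MHz, 17.4 MHz, 26.85 MHz, 32.15 MHz, 41.6 MHz.

12.1 MHz, 17.4 MHz, 26.85 MHz, 32.15 MHz, 41.6 MHz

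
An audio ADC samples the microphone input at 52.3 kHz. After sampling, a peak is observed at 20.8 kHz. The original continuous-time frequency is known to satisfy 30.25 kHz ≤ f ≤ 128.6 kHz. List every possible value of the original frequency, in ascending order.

31.5 kHz, 73.1 kHz, 83.8 kHz, 125.4 kHz

Frequencies that alias to 20.8 kHz are k·fs ± 20.8 kHz for integer k ≥ 0.
k=0: 20.8 kHz.
k=1: 31.5 kHz, 73.1 kHz.
k=2: 83.8 kHz, 125.4 kHz.
k=3: 136.1 kHz, 177.7 kHz.
Within [30.25 kHz, 128.6 kHz]: 31.5 kHz, 73.1 kHz, 83.8 kHz, 125.4 kHz.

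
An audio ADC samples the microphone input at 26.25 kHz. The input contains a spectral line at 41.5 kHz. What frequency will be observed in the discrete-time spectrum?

11 kHz

41.5 kHz mod fs = 15.25 kHz.
15.25 kHz > fs/2 = 13.125 kHz, folds to fs − 15.25 kHz = 11 kHz.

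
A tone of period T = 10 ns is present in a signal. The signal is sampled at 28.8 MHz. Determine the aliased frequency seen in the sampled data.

T = 10 ns → f = 1/T = 100 MHz.
100 MHz mod fs = 13.6 MHz.
13.6 MHz ≤ fs/2 = 14.4 MHz, appears at 13.6 MHz.

13.6 MHz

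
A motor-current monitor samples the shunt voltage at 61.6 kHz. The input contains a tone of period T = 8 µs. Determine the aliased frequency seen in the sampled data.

1.8 kHz

T = 8 µs → f = 1/T = 125 kHz.
125 kHz mod fs = 1.8 kHz.
1.8 kHz ≤ fs/2 = 30.8 kHz, appears at 1.8 kHz.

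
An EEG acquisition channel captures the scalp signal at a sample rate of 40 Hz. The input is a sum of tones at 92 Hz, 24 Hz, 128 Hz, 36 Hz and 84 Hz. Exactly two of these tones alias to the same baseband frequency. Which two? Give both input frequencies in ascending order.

fs/2 = 20 Hz.
92 Hz mod fs = 12 Hz.
12 Hz ≤ fs/2 = 20 Hz, appears at 12 Hz.
24 Hz > fs/2 = 20 Hz, folds to fs − 24 Hz = 16 Hz.
128 Hz mod fs = 8 Hz.
8 Hz ≤ fs/2 = 20 Hz, appears at 8 Hz.
36 Hz > fs/2 = 20 Hz, folds to fs − 36 Hz = 4 Hz.
84 Hz mod fs = 4 Hz.
4 Hz ≤ fs/2 = 20 Hz, appears at 4 Hz.
36 Hz and 84 Hz both map to 4 Hz.

36 Hz, 84 Hz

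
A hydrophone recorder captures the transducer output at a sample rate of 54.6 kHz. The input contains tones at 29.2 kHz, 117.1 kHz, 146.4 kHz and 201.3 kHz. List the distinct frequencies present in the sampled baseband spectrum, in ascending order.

7.9 kHz, 17.1 kHz, 17.4 kHz, 25.4 kHz

fs/2 = 27.3 kHz.
29.2 kHz > fs/2 = 27.3 kHz, folds to fs − 29.2 kHz = 25.4 kHz.
117.1 kHz mod fs = 7.9 kHz.
7.9 kHz ≤ fs/2 = 27.3 kHz, appears at 7.9 kHz.
146.4 kHz mod fs = 37.2 kHz.
37.2 kHz > fs/2 = 27.3 kHz, folds to fs − 37.2 kHz = 17.4 kHz.
201.3 kHz mod fs = 37.5 kHz.
37.5 kHz > fs/2 = 27.3 kHz, folds to fs − 37.5 kHz = 17.1 kHz.
Distinct values: {7.9 kHz, 17.1 kHz, 17.4 kHz, 25.4 kHz}.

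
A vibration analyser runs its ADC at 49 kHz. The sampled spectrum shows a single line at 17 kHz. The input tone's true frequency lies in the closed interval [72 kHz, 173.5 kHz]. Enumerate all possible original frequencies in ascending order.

81 kHz, 115 kHz, 130 kHz, 164 kHz

Frequencies that alias to 17 kHz are k·fs ± 17 kHz for integer k ≥ 0.
k=0: 17 kHz.
k=1: 32 kHz, 66 kHz.
k=2: 81 kHz, 115 kHz.
k=3: 130 kHz, 164 kHz.
k=4: 179 kHz, 213 kHz.
Within [72 kHz, 173.5 kHz]: 81 kHz, 115 kHz, 130 kHz, 164 kHz.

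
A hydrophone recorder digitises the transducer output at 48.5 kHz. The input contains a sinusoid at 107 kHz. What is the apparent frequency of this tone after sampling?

107 kHz mod fs = 10 kHz.
10 kHz ≤ fs/2 = 24.25 kHz, appears at 10 kHz.

10 kHz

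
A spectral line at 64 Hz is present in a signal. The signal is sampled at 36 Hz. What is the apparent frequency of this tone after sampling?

64 Hz mod fs = 28 Hz.
28 Hz > fs/2 = 18 Hz, folds to fs − 28 Hz = 8 Hz.

8 Hz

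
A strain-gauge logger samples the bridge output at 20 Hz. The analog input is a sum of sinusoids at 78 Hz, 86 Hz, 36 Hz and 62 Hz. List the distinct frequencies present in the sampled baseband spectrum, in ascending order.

2 Hz, 4 Hz, 6 Hz

fs/2 = 10 Hz.
78 Hz mod fs = 18 Hz.
18 Hz > fs/2 = 10 Hz, folds to fs − 18 Hz = 2 Hz.
86 Hz mod fs = 6 Hz.
6 Hz ≤ fs/2 = 10 Hz, appears at 6 Hz.
36 Hz mod fs = 16 Hz.
16 Hz > fs/2 = 10 Hz, folds to fs − 16 Hz = 4 Hz.
62 Hz mod fs = 2 Hz.
2 Hz ≤ fs/2 = 10 Hz, appears at 2 Hz.
Distinct values: {2 Hz, 4 Hz, 6 Hz}.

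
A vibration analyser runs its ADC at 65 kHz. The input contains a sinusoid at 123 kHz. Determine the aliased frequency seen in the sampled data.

123 kHz mod fs = 58 kHz.
58 kHz > fs/2 = 32.5 kHz, folds to fs − 58 kHz = 7 kHz.

7 kHz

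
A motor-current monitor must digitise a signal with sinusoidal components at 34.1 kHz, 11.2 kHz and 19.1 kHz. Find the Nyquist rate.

68.2 kHz

Highest-frequency component: 34.1 kHz.
Nyquist rate = 2 × 34.1 kHz = 68.2 kHz.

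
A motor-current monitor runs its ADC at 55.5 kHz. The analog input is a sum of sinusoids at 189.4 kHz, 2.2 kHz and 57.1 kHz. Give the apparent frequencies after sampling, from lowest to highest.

fs/2 = 27.75 kHz.
189.4 kHz mod fs = 22.9 kHz.
22.9 kHz ≤ fs/2 = 27.75 kHz, appears at 22.9 kHz.
2.2 kHz ≤ fs/2 = 27.75 kHz, passes unchanged.
57.1 kHz mod fs = 1.6 kHz.
1.6 kHz ≤ fs/2 = 27.75 kHz, appears at 1.6 kHz.
Distinct values: {1.6 kHz, 2.2 kHz, 22.9 kHz}.

1.6 kHz, 2.2 kHz, 22.9 kHz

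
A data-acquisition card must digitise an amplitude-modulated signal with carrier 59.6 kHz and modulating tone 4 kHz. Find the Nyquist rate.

AM sidebands sit at fc ± fm = 55.6 kHz and 63.6 kHz.
Highest-frequency component: 63.6 kHz.
Nyquist rate = 2 × 63.6 kHz = 127.2 kHz.

127.2 kHz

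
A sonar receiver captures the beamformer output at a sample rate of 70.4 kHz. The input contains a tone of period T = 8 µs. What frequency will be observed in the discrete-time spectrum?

T = 8 µs → f = 1/T = 125 kHz.
125 kHz mod fs = 54.6 kHz.
54.6 kHz > fs/2 = 35.2 kHz, folds to fs − 54.6 kHz = 15.8 kHz.

15.8 kHz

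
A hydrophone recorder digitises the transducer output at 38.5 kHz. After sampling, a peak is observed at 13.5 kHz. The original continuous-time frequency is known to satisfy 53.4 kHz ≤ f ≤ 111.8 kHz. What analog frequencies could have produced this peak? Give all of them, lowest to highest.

Frequencies that alias to 13.5 kHz are k·fs ± 13.5 kHz for integer k ≥ 0.
k=0: 13.5 kHz.
k=1: 25 kHz, 52 kHz.
k=2: 63.5 kHz, 90.5 kHz.
k=3: 102 kHz, 129 kHz.
k=4: 140.5 kHz, 167.5 kHz.
Within [53.4 kHz, 111.8 kHz]: 63.5 kHz, 90.5 kHz, 102 kHz.

63.5 kHz, 90.5 kHz, 102 kHz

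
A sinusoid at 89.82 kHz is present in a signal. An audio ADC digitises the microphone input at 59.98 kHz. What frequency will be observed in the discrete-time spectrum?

89.82 kHz mod fs = 29.84 kHz.
29.84 kHz ≤ fs/2 = 29.99 kHz, appears at 29.84 kHz.

29.84 kHz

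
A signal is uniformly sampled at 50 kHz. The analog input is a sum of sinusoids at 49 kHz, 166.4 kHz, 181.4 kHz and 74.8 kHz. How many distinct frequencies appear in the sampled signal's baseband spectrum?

4

fs/2 = 25 kHz.
49 kHz > fs/2 = 25 kHz, folds to fs − 49 kHz = 1 kHz.
166.4 kHz mod fs = 16.4 kHz.
16.4 kHz ≤ fs/2 = 25 kHz, appears at 16.4 kHz.
181.4 kHz mod fs = 31.4 kHz.
31.4 kHz > fs/2 = 25 kHz, folds to fs − 31.4 kHz = 18.6 kHz.
74.8 kHz mod fs = 24.8 kHz.
24.8 kHz ≤ fs/2 = 25 kHz, appears at 24.8 kHz.
Distinct values: {1 kHz, 16.4 kHz, 18.6 kHz, 24.8 kHz} → 4.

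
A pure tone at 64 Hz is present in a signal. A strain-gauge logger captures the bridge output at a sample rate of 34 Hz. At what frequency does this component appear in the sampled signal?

64 Hz mod fs = 30 Hz.
30 Hz > fs/2 = 17 Hz, folds to fs − 30 Hz = 4 Hz.

4 Hz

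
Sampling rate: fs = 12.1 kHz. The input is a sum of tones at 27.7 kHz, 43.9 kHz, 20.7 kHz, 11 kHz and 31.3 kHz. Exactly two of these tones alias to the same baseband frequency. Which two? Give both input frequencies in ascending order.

fs/2 = 6.05 kHz.
27.7 kHz mod fs = 3.5 kHz.
3.5 kHz ≤ fs/2 = 6.05 kHz, appears at 3.5 kHz.
43.9 kHz mod fs = 7.6 kHz.
7.6 kHz > fs/2 = 6.05 kHz, folds to fs − 7.6 kHz = 4.5 kHz.
20.7 kHz mod fs = 8.6 kHz.
8.6 kHz > fs/2 = 6.05 kHz, folds to fs − 8.6 kHz = 3.5 kHz.
11 kHz > fs/2 = 6.05 kHz, folds to fs − 11 kHz = 1.1 kHz.
31.3 kHz mod fs = 7.1 kHz.
7.1 kHz > fs/2 = 6.05 kHz, folds to fs − 7.1 kHz = 5 kHz.
20.7 kHz and 27.7 kHz both map to 3.5 kHz.

20.7 kHz, 27.7 kHz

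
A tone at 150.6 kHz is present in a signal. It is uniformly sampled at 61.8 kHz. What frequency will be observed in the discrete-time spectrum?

150.6 kHz mod fs = 27 kHz.
27 kHz ≤ fs/2 = 30.9 kHz, appears at 27 kHz.

27 kHz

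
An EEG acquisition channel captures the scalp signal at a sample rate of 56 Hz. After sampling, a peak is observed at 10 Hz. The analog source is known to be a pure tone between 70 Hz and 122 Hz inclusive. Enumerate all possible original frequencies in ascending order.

102 Hz, 122 Hz

Frequencies that alias to 10 Hz are k·fs ± 10 Hz for integer k ≥ 0.
k=0: 10 Hz.
k=1: 46 Hz, 66 Hz.
k=2: 102 Hz, 122 Hz.
k=3: 158 Hz, 178 Hz.
Within [70 Hz, 122 Hz]: 102 Hz, 122 Hz.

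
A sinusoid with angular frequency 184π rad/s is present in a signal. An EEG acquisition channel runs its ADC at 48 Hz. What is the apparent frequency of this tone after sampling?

ω = 184π rad/s → f = ω/(2π) = 92 Hz.
92 Hz mod fs = 44 Hz.
44 Hz > fs/2 = 24 Hz, folds to fs − 44 Hz = 4 Hz.

4 Hz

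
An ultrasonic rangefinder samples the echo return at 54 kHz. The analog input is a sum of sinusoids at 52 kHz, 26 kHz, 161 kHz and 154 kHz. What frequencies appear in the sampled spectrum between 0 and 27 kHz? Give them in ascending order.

fs/2 = 27 kHz.
52 kHz > fs/2 = 27 kHz, folds to fs − 52 kHz = 2 kHz.
26 kHz ≤ fs/2 = 27 kHz, passes unchanged.
161 kHz mod fs = 53 kHz.
53 kHz > fs/2 = 27 kHz, folds to fs − 53 kHz = 1 kHz.
154 kHz mod fs = 46 kHz.
46 kHz > fs/2 = 27 kHz, folds to fs − 46 kHz = 8 kHz.
Distinct values: {1 kHz, 2 kHz, 8 kHz, 26 kHz}.

1 kHz, 2 kHz, 8 kHz, 26 kHz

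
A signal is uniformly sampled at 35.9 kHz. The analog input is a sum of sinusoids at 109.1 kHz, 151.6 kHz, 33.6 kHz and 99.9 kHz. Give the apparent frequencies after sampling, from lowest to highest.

fs/2 = 17.95 kHz.
109.1 kHz mod fs = 1.4 kHz.
1.4 kHz ≤ fs/2 = 17.95 kHz, appears at 1.4 kHz.
151.6 kHz mod fs = 8 kHz.
8 kHz ≤ fs/2 = 17.95 kHz, appears at 8 kHz.
33.6 kHz > fs/2 = 17.95 kHz, folds to fs − 33.6 kHz = 2.3 kHz.
99.9 kHz mod fs = 28.1 kHz.
28.1 kHz > fs/2 = 17.95 kHz, folds to fs − 28.1 kHz = 7.8 kHz.
Distinct values: {1.4 kHz, 2.3 kHz, 7.8 kHz, 8 kHz}.

1.4 kHz, 2.3 kHz, 7.8 kHz, 8 kHz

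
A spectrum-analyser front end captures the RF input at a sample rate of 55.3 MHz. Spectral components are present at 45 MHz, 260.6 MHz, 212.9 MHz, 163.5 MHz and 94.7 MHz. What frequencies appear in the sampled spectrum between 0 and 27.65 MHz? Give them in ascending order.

fs/2 = 27.65 MHz.
45 MHz > fs/2 = 27.65 MHz, folds to fs − 45 MHz = 10.3 MHz.
260.6 MHz mod fs = 39.4 MHz.
39.4 MHz > fs/2 = 27.65 MHz, folds to fs − 39.4 MHz = 15.9 MHz.
212.9 MHz mod fs = 47 MHz.
47 MHz > fs/2 = 27.65 MHz, folds to fs − 47 MHz = 8.3 MHz.
163.5 MHz mod fs = 52.9 MHz.
52.9 MHz > fs/2 = 27.65 MHz, folds to fs − 52.9 MHz = 2.4 MHz.
94.7 MHz mod fs = 39.4 MHz.
39.4 MHz > fs/2 = 27.65 MHz, folds to fs − 39.4 MHz = 15.9 MHz.
Distinct values: {2.4 MHz, 8.3 MHz, 10.3 MHz, 15.9 MHz}.

2.4 MHz, 8.3 MHz, 10.3 MHz, 15.9 MHz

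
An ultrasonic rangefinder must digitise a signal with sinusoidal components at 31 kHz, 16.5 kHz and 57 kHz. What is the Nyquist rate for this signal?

114 kHz

Highest-frequency component: 57 kHz.
Nyquist rate = 2 × 57 kHz = 114 kHz.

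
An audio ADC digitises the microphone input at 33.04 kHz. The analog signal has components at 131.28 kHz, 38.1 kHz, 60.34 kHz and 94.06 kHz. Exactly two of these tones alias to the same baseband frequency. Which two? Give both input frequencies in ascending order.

fs/2 = 16.52 kHz.
131.28 kHz mod fs = 32.16 kHz.
32.16 kHz > fs/2 = 16.52 kHz, folds to fs − 32.16 kHz = 0.88 kHz.
38.1 kHz mod fs = 5.06 kHz.
5.06 kHz ≤ fs/2 = 16.52 kHz, appears at 5.06 kHz.
60.34 kHz mod fs = 27.3 kHz.
27.3 kHz > fs/2 = 16.52 kHz, folds to fs − 27.3 kHz = 5.74 kHz.
94.06 kHz mod fs = 27.98 kHz.
27.98 kHz > fs/2 = 16.52 kHz, folds to fs − 27.98 kHz = 5.06 kHz.
38.1 kHz and 94.06 kHz both map to 5.06 kHz.

38.1 kHz, 94.06 kHz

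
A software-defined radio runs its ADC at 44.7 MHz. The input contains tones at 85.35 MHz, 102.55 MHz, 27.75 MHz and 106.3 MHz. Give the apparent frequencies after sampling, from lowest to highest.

4.05 MHz, 13.15 MHz, 16.9 MHz, 16.95 MHz

fs/2 = 22.35 MHz.
85.35 MHz mod fs = 40.65 MHz.
40.65 MHz > fs/2 = 22.35 MHz, folds to fs − 40.65 MHz = 4.05 MHz.
102.55 MHz mod fs = 13.15 MHz.
13.15 MHz ≤ fs/2 = 22.35 MHz, appears at 13.15 MHz.
27.75 MHz > fs/2 = 22.35 MHz, folds to fs − 27.75 MHz = 16.95 MHz.
106.3 MHz mod fs = 16.9 MHz.
16.9 MHz ≤ fs/2 = 22.35 MHz, appears at 16.9 MHz.
Distinct values: {4.05 MHz, 13.15 MHz, 16.9 MHz, 16.95 MHz}.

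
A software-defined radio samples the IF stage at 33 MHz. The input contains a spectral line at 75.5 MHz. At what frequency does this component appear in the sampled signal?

75.5 MHz mod fs = 9.5 MHz.
9.5 MHz ≤ fs/2 = 16.5 MHz, appears at 9.5 MHz.

9.5 MHz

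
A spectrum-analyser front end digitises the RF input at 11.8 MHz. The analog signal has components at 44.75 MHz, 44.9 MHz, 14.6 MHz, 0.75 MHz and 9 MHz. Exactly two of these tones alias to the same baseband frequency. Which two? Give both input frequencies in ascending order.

9 MHz, 14.6 MHz

fs/2 = 5.9 MHz.
44.75 MHz mod fs = 9.35 MHz.
9.35 MHz > fs/2 = 5.9 MHz, folds to fs − 9.35 MHz = 2.45 MHz.
44.9 MHz mod fs = 9.5 MHz.
9.5 MHz > fs/2 = 5.9 MHz, folds to fs − 9.5 MHz = 2.3 MHz.
14.6 MHz mod fs = 2.8 MHz.
2.8 MHz ≤ fs/2 = 5.9 MHz, appears at 2.8 MHz.
0.75 MHz ≤ fs/2 = 5.9 MHz, passes unchanged.
9 MHz > fs/2 = 5.9 MHz, folds to fs − 9 MHz = 2.8 MHz.
9 MHz and 14.6 MHz both map to 2.8 MHz.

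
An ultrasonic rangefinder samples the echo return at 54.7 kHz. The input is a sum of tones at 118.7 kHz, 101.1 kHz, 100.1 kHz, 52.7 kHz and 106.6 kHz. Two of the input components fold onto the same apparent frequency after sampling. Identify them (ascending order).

fs/2 = 27.35 kHz.
118.7 kHz mod fs = 9.3 kHz.
9.3 kHz ≤ fs/2 = 27.35 kHz, appears at 9.3 kHz.
101.1 kHz mod fs = 46.4 kHz.
46.4 kHz > fs/2 = 27.35 kHz, folds to fs − 46.4 kHz = 8.3 kHz.
100.1 kHz mod fs = 45.4 kHz.
45.4 kHz > fs/2 = 27.35 kHz, folds to fs − 45.4 kHz = 9.3 kHz.
52.7 kHz > fs/2 = 27.35 kHz, folds to fs − 52.7 kHz = 2 kHz.
106.6 kHz mod fs = 51.9 kHz.
51.9 kHz > fs/2 = 27.35 kHz, folds to fs − 51.9 kHz = 2.8 kHz.
100.1 kHz and 118.7 kHz both map to 9.3 kHz.

100.1 kHz, 118.7 kHz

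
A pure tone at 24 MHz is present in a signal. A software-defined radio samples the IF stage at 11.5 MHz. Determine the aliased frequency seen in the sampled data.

24 MHz mod fs = 1 MHz.
1 MHz ≤ fs/2 = 5.75 MHz, appears at 1 MHz.

1 MHz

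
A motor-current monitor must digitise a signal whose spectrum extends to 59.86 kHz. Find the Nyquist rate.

Nyquist rate = 2 × 59.86 kHz = 119.72 kHz.

119.72 kHz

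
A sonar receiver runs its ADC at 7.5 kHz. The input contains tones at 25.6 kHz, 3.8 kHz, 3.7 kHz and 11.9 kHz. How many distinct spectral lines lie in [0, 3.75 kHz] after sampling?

fs/2 = 3.75 kHz.
25.6 kHz mod fs = 3.1 kHz.
3.1 kHz ≤ fs/2 = 3.75 kHz, appears at 3.1 kHz.
3.8 kHz > fs/2 = 3.75 kHz, folds to fs − 3.8 kHz = 3.7 kHz.
3.7 kHz ≤ fs/2 = 3.75 kHz, passes unchanged.
11.9 kHz mod fs = 4.4 kHz.
4.4 kHz > fs/2 = 3.75 kHz, folds to fs − 4.4 kHz = 3.1 kHz.
Distinct values: {3.1 kHz, 3.7 kHz} → 2.

2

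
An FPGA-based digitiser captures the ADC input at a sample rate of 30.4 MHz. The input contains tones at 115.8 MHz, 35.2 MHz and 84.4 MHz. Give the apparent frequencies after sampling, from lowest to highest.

4.8 MHz, 5.8 MHz, 6.8 MHz

fs/2 = 15.2 MHz.
115.8 MHz mod fs = 24.6 MHz.
24.6 MHz > fs/2 = 15.2 MHz, folds to fs − 24.6 MHz = 5.8 MHz.
35.2 MHz mod fs = 4.8 MHz.
4.8 MHz ≤ fs/2 = 15.2 MHz, appears at 4.8 MHz.
84.4 MHz mod fs = 23.6 MHz.
23.6 MHz > fs/2 = 15.2 MHz, folds to fs − 23.6 MHz = 6.8 MHz.
Distinct values: {4.8 MHz, 5.8 MHz, 6.8 MHz}.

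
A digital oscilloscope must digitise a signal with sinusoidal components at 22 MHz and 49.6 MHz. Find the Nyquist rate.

Highest-frequency component: 49.6 MHz.
Nyquist rate = 2 × 49.6 MHz = 99.2 MHz.

99.2 MHz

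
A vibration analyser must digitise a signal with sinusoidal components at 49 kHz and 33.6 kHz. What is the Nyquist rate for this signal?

Highest-frequency component: 49 kHz.
Nyquist rate = 2 × 49 kHz = 98 kHz.

98 kHz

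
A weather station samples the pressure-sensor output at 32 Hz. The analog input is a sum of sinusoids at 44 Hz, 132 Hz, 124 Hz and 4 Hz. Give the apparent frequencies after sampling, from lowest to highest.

4 Hz, 12 Hz

fs/2 = 16 Hz.
44 Hz mod fs = 12 Hz.
12 Hz ≤ fs/2 = 16 Hz, appears at 12 Hz.
132 Hz mod fs = 4 Hz.
4 Hz ≤ fs/2 = 16 Hz, appears at 4 Hz.
124 Hz mod fs = 28 Hz.
28 Hz > fs/2 = 16 Hz, folds to fs − 28 Hz = 4 Hz.
4 Hz ≤ fs/2 = 16 Hz, passes unchanged.
Distinct values: {4 Hz, 12 Hz}.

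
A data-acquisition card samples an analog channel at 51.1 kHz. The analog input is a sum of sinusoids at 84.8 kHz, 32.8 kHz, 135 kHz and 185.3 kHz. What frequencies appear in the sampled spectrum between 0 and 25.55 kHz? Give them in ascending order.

17.4 kHz, 18.3 kHz, 19.1 kHz

fs/2 = 25.55 kHz.
84.8 kHz mod fs = 33.7 kHz.
33.7 kHz > fs/2 = 25.55 kHz, folds to fs − 33.7 kHz = 17.4 kHz.
32.8 kHz > fs/2 = 25.55 kHz, folds to fs − 32.8 kHz = 18.3 kHz.
135 kHz mod fs = 32.8 kHz.
32.8 kHz > fs/2 = 25.55 kHz, folds to fs − 32.8 kHz = 18.3 kHz.
185.3 kHz mod fs = 32 kHz.
32 kHz > fs/2 = 25.55 kHz, folds to fs − 32 kHz = 19.1 kHz.
Distinct values: {17.4 kHz, 18.3 kHz, 19.1 kHz}.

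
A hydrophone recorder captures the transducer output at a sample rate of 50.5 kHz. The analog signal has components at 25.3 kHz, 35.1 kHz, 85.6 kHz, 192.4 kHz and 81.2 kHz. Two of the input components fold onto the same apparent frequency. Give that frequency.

fs/2 = 25.25 kHz.
25.3 kHz > fs/2 = 25.25 kHz, folds to fs − 25.3 kHz = 25.2 kHz.
35.1 kHz > fs/2 = 25.25 kHz, folds to fs − 35.1 kHz = 15.4 kHz.
85.6 kHz mod fs = 35.1 kHz.
35.1 kHz > fs/2 = 25.25 kHz, folds to fs − 35.1 kHz = 15.4 kHz.
192.4 kHz mod fs = 40.9 kHz.
40.9 kHz > fs/2 = 25.25 kHz, folds to fs − 40.9 kHz = 9.6 kHz.
81.2 kHz mod fs = 30.7 kHz.
30.7 kHz > fs/2 = 25.25 kHz, folds to fs − 30.7 kHz = 19.8 kHz.
35.1 kHz and 85.6 kHz both map to 15.4 kHz.

15.4 kHz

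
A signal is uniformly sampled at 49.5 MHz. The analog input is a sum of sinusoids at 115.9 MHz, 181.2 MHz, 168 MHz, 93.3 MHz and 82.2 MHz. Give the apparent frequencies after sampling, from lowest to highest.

5.7 MHz, 16.8 MHz, 16.9 MHz, 19.5 MHz

fs/2 = 24.75 MHz.
115.9 MHz mod fs = 16.9 MHz.
16.9 MHz ≤ fs/2 = 24.75 MHz, appears at 16.9 MHz.
181.2 MHz mod fs = 32.7 MHz.
32.7 MHz > fs/2 = 24.75 MHz, folds to fs − 32.7 MHz = 16.8 MHz.
168 MHz mod fs = 19.5 MHz.
19.5 MHz ≤ fs/2 = 24.75 MHz, appears at 19.5 MHz.
93.3 MHz mod fs = 43.8 MHz.
43.8 MHz > fs/2 = 24.75 MHz, folds to fs − 43.8 MHz = 5.7 MHz.
82.2 MHz mod fs = 32.7 MHz.
32.7 MHz > fs/2 = 24.75 MHz, folds to fs − 32.7 MHz = 16.8 MHz.
Distinct values: {5.7 MHz, 16.8 MHz, 16.9 MHz, 19.5 MHz}.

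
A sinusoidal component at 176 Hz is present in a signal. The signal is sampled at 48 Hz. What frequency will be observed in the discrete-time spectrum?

16 Hz

176 Hz mod fs = 32 Hz.
32 Hz > fs/2 = 24 Hz, folds to fs − 32 Hz = 16 Hz.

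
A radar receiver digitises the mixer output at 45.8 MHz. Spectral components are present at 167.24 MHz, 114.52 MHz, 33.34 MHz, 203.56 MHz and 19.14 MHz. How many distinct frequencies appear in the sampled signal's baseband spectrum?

fs/2 = 22.9 MHz.
167.24 MHz mod fs = 29.84 MHz.
29.84 MHz > fs/2 = 22.9 MHz, folds to fs − 29.84 MHz = 15.96 MHz.
114.52 MHz mod fs = 22.92 MHz.
22.92 MHz > fs/2 = 22.9 MHz, folds to fs − 22.92 MHz = 22.88 MHz.
33.34 MHz > fs/2 = 22.9 MHz, folds to fs − 33.34 MHz = 12.46 MHz.
203.56 MHz mod fs = 20.36 MHz.
20.36 MHz ≤ fs/2 = 22.9 MHz, appears at 20.36 MHz.
19.14 MHz ≤ fs/2 = 22.9 MHz, passes unchanged.
Distinct values: {12.46 MHz, 15.96 MHz, 19.14 MHz, 20.36 MHz, 22.88 MHz} → 5.

5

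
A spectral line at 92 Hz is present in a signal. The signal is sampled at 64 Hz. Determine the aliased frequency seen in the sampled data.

92 Hz mod fs = 28 Hz.
28 Hz ≤ fs/2 = 32 Hz, appears at 28 Hz.

28 Hz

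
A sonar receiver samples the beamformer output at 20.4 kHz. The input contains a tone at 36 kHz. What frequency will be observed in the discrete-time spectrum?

36 kHz mod fs = 15.6 kHz.
15.6 kHz > fs/2 = 10.2 kHz, folds to fs − 15.6 kHz = 4.8 kHz.

4.8 kHz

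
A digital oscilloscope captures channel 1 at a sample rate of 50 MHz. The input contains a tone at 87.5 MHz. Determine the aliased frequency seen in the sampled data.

12.5 MHz

87.5 MHz mod fs = 37.5 MHz.
37.5 MHz > fs/2 = 25 MHz, folds to fs − 37.5 MHz = 12.5 MHz.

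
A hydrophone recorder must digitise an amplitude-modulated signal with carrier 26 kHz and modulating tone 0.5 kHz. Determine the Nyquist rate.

AM sidebands sit at fc ± fm = 25.5 kHz and 26.5 kHz.
Highest-frequency component: 26.5 kHz.
Nyquist rate = 2 × 26.5 kHz = 53 kHz.

53 kHz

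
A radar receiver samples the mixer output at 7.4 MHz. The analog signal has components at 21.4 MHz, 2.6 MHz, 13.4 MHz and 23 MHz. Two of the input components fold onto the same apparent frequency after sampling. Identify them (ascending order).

21.4 MHz, 23 MHz

fs/2 = 3.7 MHz.
21.4 MHz mod fs = 6.6 MHz.
6.6 MHz > fs/2 = 3.7 MHz, folds to fs − 6.6 MHz = 0.8 MHz.
2.6 MHz ≤ fs/2 = 3.7 MHz, passes unchanged.
13.4 MHz mod fs = 6 MHz.
6 MHz > fs/2 = 3.7 MHz, folds to fs − 6 MHz = 1.4 MHz.
23 MHz mod fs = 0.8 MHz.
0.8 MHz ≤ fs/2 = 3.7 MHz, appears at 0.8 MHz.
21.4 MHz and 23 MHz both map to 0.8 MHz.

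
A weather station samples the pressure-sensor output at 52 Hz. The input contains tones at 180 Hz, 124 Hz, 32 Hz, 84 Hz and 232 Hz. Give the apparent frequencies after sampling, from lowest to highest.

fs/2 = 26 Hz.
180 Hz mod fs = 24 Hz.
24 Hz ≤ fs/2 = 26 Hz, appears at 24 Hz.
124 Hz mod fs = 20 Hz.
20 Hz ≤ fs/2 = 26 Hz, appears at 20 Hz.
32 Hz > fs/2 = 26 Hz, folds to fs − 32 Hz = 20 Hz.
84 Hz mod fs = 32 Hz.
32 Hz > fs/2 = 26 Hz, folds to fs − 32 Hz = 20 Hz.
232 Hz mod fs = 24 Hz.
24 Hz ≤ fs/2 = 26 Hz, appears at 24 Hz.
Distinct values: {20 Hz, 24 Hz}.

20 Hz, 24 Hz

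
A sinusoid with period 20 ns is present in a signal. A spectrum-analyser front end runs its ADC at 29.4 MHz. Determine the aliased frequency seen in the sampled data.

T = 20 ns → f = 1/T = 50 MHz.
50 MHz mod fs = 20.6 MHz.
20.6 MHz > fs/2 = 14.7 MHz, folds to fs − 20.6 MHz = 8.8 MHz.

8.8 MHz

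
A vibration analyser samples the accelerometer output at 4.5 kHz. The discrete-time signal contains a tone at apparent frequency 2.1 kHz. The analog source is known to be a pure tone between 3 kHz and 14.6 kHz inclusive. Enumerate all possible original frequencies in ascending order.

6.6 kHz, 6.9 kHz, 11.1 kHz, 11.4 kHz

Frequencies that alias to 2.1 kHz are k·fs ± 2.1 kHz for integer k ≥ 0.
k=0: 2.1 kHz.
k=1: 2.4 kHz, 6.6 kHz.
k=2: 6.9 kHz, 11.1 kHz.
k=3: 11.4 kHz, 15.6 kHz.
k=4: 15.9 kHz, 20.1 kHz.
Within [3 kHz, 14.6 kHz]: 6.6 kHz, 6.9 kHz, 11.1 kHz, 11.4 kHz.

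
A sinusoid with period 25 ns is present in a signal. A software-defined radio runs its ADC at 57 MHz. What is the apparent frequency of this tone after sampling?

T = 25 ns → f = 1/T = 40 MHz.
40 MHz > fs/2 = 28.5 MHz, folds to fs − 40 MHz = 17 MHz.

17 MHz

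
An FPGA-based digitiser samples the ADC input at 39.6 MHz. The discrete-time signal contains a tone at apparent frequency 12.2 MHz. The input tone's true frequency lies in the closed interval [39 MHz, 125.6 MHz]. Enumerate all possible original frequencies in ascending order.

Frequencies that alias to 12.2 MHz are k·fs ± 12.2 MHz for integer k ≥ 0.
k=0: 12.2 MHz.
k=1: 27.4 MHz, 51.8 MHz.
k=2: 67 MHz, 91.4 MHz.
k=3: 106.6 MHz, 131 MHz.
k=4: 146.2 MHz, 170.6 MHz.
Within [39 MHz, 125.6 MHz]: 51.8 MHz, 67 MHz, 91.4 MHz, 106.6 MHz.

51.8 MHz, 67 MHz, 91.4 MHz, 106.6 MHz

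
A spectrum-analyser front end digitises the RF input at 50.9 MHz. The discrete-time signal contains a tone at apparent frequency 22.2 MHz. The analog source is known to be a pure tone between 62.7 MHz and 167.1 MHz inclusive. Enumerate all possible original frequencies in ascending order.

Frequencies that alias to 22.2 MHz are k·fs ± 22.2 MHz for integer k ≥ 0.
k=0: 22.2 MHz.
k=1: 28.7 MHz, 73.1 MHz.
k=2: 79.6 MHz, 124 MHz.
k=3: 130.5 MHz, 174.9 MHz.
k=4: 181.4 MHz, 225.8 MHz.
Within [62.7 MHz, 167.1 MHz]: 73.1 MHz, 79.6 MHz, 124 MHz, 130.5 MHz.

73.1 MHz, 79.6 MHz, 124 MHz, 130.5 MHz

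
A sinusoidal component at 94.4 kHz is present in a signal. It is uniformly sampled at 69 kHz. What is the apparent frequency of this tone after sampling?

94.4 kHz mod fs = 25.4 kHz.
25.4 kHz ≤ fs/2 = 34.5 kHz, appears at 25.4 kHz.

25.4 kHz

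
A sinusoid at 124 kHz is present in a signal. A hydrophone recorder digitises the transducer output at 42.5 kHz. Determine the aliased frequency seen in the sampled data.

3.5 kHz

124 kHz mod fs = 39 kHz.
39 kHz > fs/2 = 21.25 kHz, folds to fs − 39 kHz = 3.5 kHz.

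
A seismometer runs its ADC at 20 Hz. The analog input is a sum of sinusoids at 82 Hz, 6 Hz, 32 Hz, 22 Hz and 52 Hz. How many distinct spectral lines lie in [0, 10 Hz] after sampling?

3

fs/2 = 10 Hz.
82 Hz mod fs = 2 Hz.
2 Hz ≤ fs/2 = 10 Hz, appears at 2 Hz.
6 Hz ≤ fs/2 = 10 Hz, passes unchanged.
32 Hz mod fs = 12 Hz.
12 Hz > fs/2 = 10 Hz, folds to fs − 12 Hz = 8 Hz.
22 Hz mod fs = 2 Hz.
2 Hz ≤ fs/2 = 10 Hz, appears at 2 Hz.
52 Hz mod fs = 12 Hz.
12 Hz > fs/2 = 10 Hz, folds to fs − 12 Hz = 8 Hz.
Distinct values: {2 Hz, 6 Hz, 8 Hz} → 3.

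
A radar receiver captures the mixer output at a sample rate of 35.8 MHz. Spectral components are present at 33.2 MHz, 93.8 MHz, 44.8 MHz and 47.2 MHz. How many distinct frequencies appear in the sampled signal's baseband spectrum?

fs/2 = 17.9 MHz.
33.2 MHz > fs/2 = 17.9 MHz, folds to fs − 33.2 MHz = 2.6 MHz.
93.8 MHz mod fs = 22.2 MHz.
22.2 MHz > fs/2 = 17.9 MHz, folds to fs − 22.2 MHz = 13.6 MHz.
44.8 MHz mod fs = 9 MHz.
9 MHz ≤ fs/2 = 17.9 MHz, appears at 9 MHz.
47.2 MHz mod fs = 11.4 MHz.
11.4 MHz ≤ fs/2 = 17.9 MHz, appears at 11.4 MHz.
Distinct values: {2.6 MHz, 9 MHz, 11.4 MHz, 13.6 MHz} → 4.

4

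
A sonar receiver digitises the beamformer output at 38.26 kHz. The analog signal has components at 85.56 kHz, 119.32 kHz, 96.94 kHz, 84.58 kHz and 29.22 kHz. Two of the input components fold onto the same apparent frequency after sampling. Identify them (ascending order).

29.22 kHz, 85.56 kHz

fs/2 = 19.13 kHz.
85.56 kHz mod fs = 9.04 kHz.
9.04 kHz ≤ fs/2 = 19.13 kHz, appears at 9.04 kHz.
119.32 kHz mod fs = 4.54 kHz.
4.54 kHz ≤ fs/2 = 19.13 kHz, appears at 4.54 kHz.
96.94 kHz mod fs = 20.42 kHz.
20.42 kHz > fs/2 = 19.13 kHz, folds to fs − 20.42 kHz = 17.84 kHz.
84.58 kHz mod fs = 8.06 kHz.
8.06 kHz ≤ fs/2 = 19.13 kHz, appears at 8.06 kHz.
29.22 kHz > fs/2 = 19.13 kHz, folds to fs − 29.22 kHz = 9.04 kHz.
29.22 kHz and 85.56 kHz both map to 9.04 kHz.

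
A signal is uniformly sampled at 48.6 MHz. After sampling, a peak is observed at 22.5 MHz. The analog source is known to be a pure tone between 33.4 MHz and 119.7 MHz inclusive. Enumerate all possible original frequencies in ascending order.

71.1 MHz, 74.7 MHz, 119.7 MHz

Frequencies that alias to 22.5 MHz are k·fs ± 22.5 MHz for integer k ≥ 0.
k=0: 22.5 MHz.
k=1: 26.1 MHz, 71.1 MHz.
k=2: 74.7 MHz, 119.7 MHz.
k=3: 123.3 MHz, 168.3 MHz.
Within [33.4 MHz, 119.7 MHz]: 71.1 MHz, 74.7 MHz, 119.7 MHz.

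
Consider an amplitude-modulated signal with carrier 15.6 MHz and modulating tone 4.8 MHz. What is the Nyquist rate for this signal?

AM sidebands sit at fc ± fm = 10.8 MHz and 20.4 MHz.
Highest-frequency component: 20.4 MHz.
Nyquist rate = 2 × 20.4 MHz = 40.8 MHz.

40.8 MHz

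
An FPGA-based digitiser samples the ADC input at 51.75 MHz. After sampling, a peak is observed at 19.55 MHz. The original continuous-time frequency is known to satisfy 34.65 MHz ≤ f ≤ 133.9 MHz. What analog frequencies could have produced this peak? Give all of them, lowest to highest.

71.3 MHz, 83.95 MHz, 123.05 MHz

Frequencies that alias to 19.55 MHz are k·fs ± 19.55 MHz for integer k ≥ 0.
k=0: 19.55 MHz.
k=1: 32.2 MHz, 71.3 MHz.
k=2: 83.95 MHz, 123.05 MHz.
k=3: 135.7 MHz, 174.8 MHz.
Within [34.65 MHz, 133.9 MHz]: 71.3 MHz, 83.95 MHz, 123.05 MHz.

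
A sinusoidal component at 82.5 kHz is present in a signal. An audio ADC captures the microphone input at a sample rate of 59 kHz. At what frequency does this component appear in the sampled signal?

23.5 kHz

82.5 kHz mod fs = 23.5 kHz.
23.5 kHz ≤ fs/2 = 29.5 kHz, appears at 23.5 kHz.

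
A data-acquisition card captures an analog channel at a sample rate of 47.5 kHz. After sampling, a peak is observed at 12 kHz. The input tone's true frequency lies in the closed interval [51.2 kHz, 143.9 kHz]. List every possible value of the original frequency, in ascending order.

Frequencies that alias to 12 kHz are k·fs ± 12 kHz for integer k ≥ 0.
k=0: 12 kHz.
k=1: 35.5 kHz, 59.5 kHz.
k=2: 83 kHz, 107 kHz.
k=3: 130.5 kHz, 154.5 kHz.
k=4: 178 kHz, 202 kHz.
Within [51.2 kHz, 143.9 kHz]: 59.5 kHz, 83 kHz, 107 kHz, 130.5 kHz.

59.5 kHz, 83 kHz, 107 kHz, 130.5 kHz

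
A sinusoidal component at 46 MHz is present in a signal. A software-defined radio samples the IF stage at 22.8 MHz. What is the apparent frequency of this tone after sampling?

0.4 MHz

46 MHz mod fs = 0.4 MHz.
0.4 MHz ≤ fs/2 = 11.4 MHz, appears at 0.4 MHz.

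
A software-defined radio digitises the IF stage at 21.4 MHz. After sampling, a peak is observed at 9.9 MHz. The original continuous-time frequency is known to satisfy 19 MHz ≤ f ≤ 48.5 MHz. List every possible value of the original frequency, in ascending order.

Frequencies that alias to 9.9 MHz are k·fs ± 9.9 MHz for integer k ≥ 0.
k=0: 9.9 MHz.
k=1: 11.5 MHz, 31.3 MHz.
k=2: 32.9 MHz, 52.7 MHz.
k=3: 54.3 MHz, 74.1 MHz.
Within [19 MHz, 48.5 MHz]: 31.3 MHz, 32.9 MHz.

31.3 MHz, 32.9 MHz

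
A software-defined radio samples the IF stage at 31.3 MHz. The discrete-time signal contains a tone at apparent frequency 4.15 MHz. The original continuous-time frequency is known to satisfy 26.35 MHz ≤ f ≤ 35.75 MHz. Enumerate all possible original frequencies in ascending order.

Frequencies that alias to 4.15 MHz are k·fs ± 4.15 MHz for integer k ≥ 0.
k=0: 4.15 MHz.
k=1: 27.15 MHz, 35.45 MHz.
k=2: 58.45 MHz, 66.75 MHz.
Within [26.35 MHz, 35.75 MHz]: 27.15 MHz, 35.45 MHz.

27.15 MHz, 35.45 MHz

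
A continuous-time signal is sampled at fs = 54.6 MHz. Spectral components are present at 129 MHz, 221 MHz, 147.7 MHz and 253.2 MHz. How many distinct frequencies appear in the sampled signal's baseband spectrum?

3

fs/2 = 27.3 MHz.
129 MHz mod fs = 19.8 MHz.
19.8 MHz ≤ fs/2 = 27.3 MHz, appears at 19.8 MHz.
221 MHz mod fs = 2.6 MHz.
2.6 MHz ≤ fs/2 = 27.3 MHz, appears at 2.6 MHz.
147.7 MHz mod fs = 38.5 MHz.
38.5 MHz > fs/2 = 27.3 MHz, folds to fs − 38.5 MHz = 16.1 MHz.
253.2 MHz mod fs = 34.8 MHz.
34.8 MHz > fs/2 = 27.3 MHz, folds to fs − 34.8 MHz = 19.8 MHz.
Distinct values: {2.6 MHz, 16.1 MHz, 19.8 MHz} → 3.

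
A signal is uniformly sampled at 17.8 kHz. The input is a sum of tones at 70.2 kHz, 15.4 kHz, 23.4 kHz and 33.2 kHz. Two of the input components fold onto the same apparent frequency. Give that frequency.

fs/2 = 8.9 kHz.
70.2 kHz mod fs = 16.8 kHz.
16.8 kHz > fs/2 = 8.9 kHz, folds to fs − 16.8 kHz = 1 kHz.
15.4 kHz > fs/2 = 8.9 kHz, folds to fs − 15.4 kHz = 2.4 kHz.
23.4 kHz mod fs = 5.6 kHz.
5.6 kHz ≤ fs/2 = 8.9 kHz, appears at 5.6 kHz.
33.2 kHz mod fs = 15.4 kHz.
15.4 kHz > fs/2 = 8.9 kHz, folds to fs − 15.4 kHz = 2.4 kHz.
15.4 kHz and 33.2 kHz both map to 2.4 kHz.

2.4 kHz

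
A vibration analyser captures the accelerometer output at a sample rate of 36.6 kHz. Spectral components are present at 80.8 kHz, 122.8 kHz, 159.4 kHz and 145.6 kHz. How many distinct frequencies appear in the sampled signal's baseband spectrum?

3

fs/2 = 18.3 kHz.
80.8 kHz mod fs = 7.6 kHz.
7.6 kHz ≤ fs/2 = 18.3 kHz, appears at 7.6 kHz.
122.8 kHz mod fs = 13 kHz.
13 kHz ≤ fs/2 = 18.3 kHz, appears at 13 kHz.
159.4 kHz mod fs = 13 kHz.
13 kHz ≤ fs/2 = 18.3 kHz, appears at 13 kHz.
145.6 kHz mod fs = 35.8 kHz.
35.8 kHz > fs/2 = 18.3 kHz, folds to fs − 35.8 kHz = 0.8 kHz.
Distinct values: {0.8 kHz, 7.6 kHz, 13 kHz} → 3.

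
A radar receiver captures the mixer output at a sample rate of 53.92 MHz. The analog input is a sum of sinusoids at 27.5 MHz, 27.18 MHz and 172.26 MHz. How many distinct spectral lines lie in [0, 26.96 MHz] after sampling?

3

fs/2 = 26.96 MHz.
27.5 MHz > fs/2 = 26.96 MHz, folds to fs − 27.5 MHz = 26.42 MHz.
27.18 MHz > fs/2 = 26.96 MHz, folds to fs − 27.18 MHz = 26.74 MHz.
172.26 MHz mod fs = 10.5 MHz.
10.5 MHz ≤ fs/2 = 26.96 MHz, appears at 10.5 MHz.
Distinct values: {10.5 MHz, 26.42 MHz, 26.74 MHz} → 3.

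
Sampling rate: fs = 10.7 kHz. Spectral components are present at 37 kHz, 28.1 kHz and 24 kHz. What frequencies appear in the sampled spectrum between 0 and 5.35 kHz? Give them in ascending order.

2.6 kHz, 4 kHz, 4.9 kHz

fs/2 = 5.35 kHz.
37 kHz mod fs = 4.9 kHz.
4.9 kHz ≤ fs/2 = 5.35 kHz, appears at 4.9 kHz.
28.1 kHz mod fs = 6.7 kHz.
6.7 kHz > fs/2 = 5.35 kHz, folds to fs − 6.7 kHz = 4 kHz.
24 kHz mod fs = 2.6 kHz.
2.6 kHz ≤ fs/2 = 5.35 kHz, appears at 2.6 kHz.
Distinct values: {2.6 kHz, 4 kHz, 4.9 kHz}.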